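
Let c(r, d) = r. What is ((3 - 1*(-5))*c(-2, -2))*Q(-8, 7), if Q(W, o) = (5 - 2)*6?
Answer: -288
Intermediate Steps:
Q(W, o) = 18 (Q(W, o) = 3*6 = 18)
((3 - 1*(-5))*c(-2, -2))*Q(-8, 7) = ((3 - 1*(-5))*(-2))*18 = ((3 + 5)*(-2))*18 = (8*(-2))*18 = -16*18 = -288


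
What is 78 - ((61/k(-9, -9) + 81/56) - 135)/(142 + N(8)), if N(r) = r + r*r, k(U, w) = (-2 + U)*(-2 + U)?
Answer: 114006535/1450064 ≈ 78.622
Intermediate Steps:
k(U, w) = (-2 + U)²
N(r) = r + r²
78 - ((61/k(-9, -9) + 81/56) - 135)/(142 + N(8)) = 78 - ((61/((-2 - 9)²) + 81/56) - 135)/(142 + 8*(1 + 8)) = 78 - ((61/((-11)²) + 81*(1/56)) - 135)/(142 + 8*9) = 78 - ((61/121 + 81/56) - 135)/(142 + 72) = 78 - ((61*(1/121) + 81/56) - 135)/214 = 78 - ((61/121 + 81/56) - 135)/214 = 78 - (13217/6776 - 135)/214 = 78 - (-901543)/(6776*214) = 78 - 1*(-901543/1450064) = 78 + 901543/1450064 = 114006535/1450064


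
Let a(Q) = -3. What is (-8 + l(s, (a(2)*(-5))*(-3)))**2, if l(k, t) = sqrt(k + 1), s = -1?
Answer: 64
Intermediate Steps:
l(k, t) = sqrt(1 + k)
(-8 + l(s, (a(2)*(-5))*(-3)))**2 = (-8 + sqrt(1 - 1))**2 = (-8 + sqrt(0))**2 = (-8 + 0)**2 = (-8)**2 = 64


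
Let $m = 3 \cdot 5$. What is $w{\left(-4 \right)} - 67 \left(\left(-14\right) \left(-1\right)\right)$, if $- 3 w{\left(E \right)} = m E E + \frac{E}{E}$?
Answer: $- \frac{3055}{3} \approx -1018.3$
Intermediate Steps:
$m = 15$
$w{\left(E \right)} = - \frac{1}{3} - 5 E^{2}$ ($w{\left(E \right)} = - \frac{15 E E + \frac{E}{E}}{3} = - \frac{15 E^{2} + 1}{3} = - \frac{1 + 15 E^{2}}{3} = - \frac{1}{3} - 5 E^{2}$)
$w{\left(-4 \right)} - 67 \left(\left(-14\right) \left(-1\right)\right) = \left(- \frac{1}{3} - 5 \left(-4\right)^{2}\right) - 67 \left(\left(-14\right) \left(-1\right)\right) = \left(- \frac{1}{3} - 80\right) - 938 = - \frac{241}{3} - 938 = - \frac{3055}{3}$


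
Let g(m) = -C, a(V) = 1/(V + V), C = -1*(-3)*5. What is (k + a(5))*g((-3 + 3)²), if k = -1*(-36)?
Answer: -1083/2 ≈ -541.50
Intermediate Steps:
k = 36
C = 15 (C = 3*5 = 15)
a(V) = 1/(2*V)
g(m) = -15 (g(m) = -1*15 = -15)
(k + a(5))*g((-3 + 3)²) = (36 + (½)/5)*(-15) = (36 + (½)*(⅕))*(-15) = (36 + ⅒)*(-15) = (361/10)*(-15) = -1083/2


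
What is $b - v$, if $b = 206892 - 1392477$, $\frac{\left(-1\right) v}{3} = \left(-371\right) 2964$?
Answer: $-4484517$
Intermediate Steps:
$v = 3298932$ ($v = - 3 \left(\left(-371\right) 2964\right) = \left(-3\right) \left(-1099644\right) = 3298932$)
$b = -1185585$
$b - v = -1185585 - 3298932 = -4484517$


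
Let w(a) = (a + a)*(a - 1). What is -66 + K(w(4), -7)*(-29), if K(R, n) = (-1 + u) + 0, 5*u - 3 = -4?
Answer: -156/5 ≈ -31.200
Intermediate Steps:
u = -1/5 (u = 3/5 + (1/5)*(-4) = 3/5 - 4/5 = -1/5 ≈ -0.20000)
w(a) = 2*a*(-1 + a) (w(a) = (2*a)*(-1 + a) = 2*a*(-1 + a))
K(R, n) = -6/5 (K(R, n) = (-1 - 1/5) + 0 = -6/5 + 0 = -6/5)
-66 + K(w(4), -7)*(-29) = -66 - 6/5*(-29) = -66 + 174/5 = -156/5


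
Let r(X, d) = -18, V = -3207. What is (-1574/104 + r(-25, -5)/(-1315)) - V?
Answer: 218260691/68380 ≈ 3191.9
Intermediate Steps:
(-1574/104 + r(-25, -5)/(-1315)) - V = (-1574/104 - 18/(-1315)) - 1*(-3207) = (-1574*1/104 - 18*(-1/1315)) + 3207 = (-787/52 + 18/1315) + 3207 = -1033969/68380 + 3207 = 218260691/68380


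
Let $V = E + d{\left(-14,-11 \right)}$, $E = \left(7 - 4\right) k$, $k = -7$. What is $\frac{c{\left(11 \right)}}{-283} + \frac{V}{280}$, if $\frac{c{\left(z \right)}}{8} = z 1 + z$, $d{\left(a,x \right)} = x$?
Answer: $- \frac{7292}{9905} \approx -0.73619$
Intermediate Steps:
$E = -21$ ($E = \left(7 - 4\right) \left(-7\right) = 3 \left(-7\right) = -21$)
$c{\left(z \right)} = 16 z$ ($c{\left(z \right)} = 8 \left(z 1 + z\right) = 8 \left(z + z\right) = 8 \cdot 2 z = 16 z$)
$V = -32$ ($V = -21 - 11 = -32$)
$\frac{c{\left(11 \right)}}{-283} + \frac{V}{280} = \frac{16 \cdot 11}{-283} - \frac{32}{280} = 176 \left(- \frac{1}{283}\right) - \frac{4}{35} = - \frac{176}{283} - \frac{4}{35} = - \frac{7292}{9905}$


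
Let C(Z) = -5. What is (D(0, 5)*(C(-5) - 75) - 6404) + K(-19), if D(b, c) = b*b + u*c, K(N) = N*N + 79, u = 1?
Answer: -6364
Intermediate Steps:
K(N) = 79 + N² (K(N) = N² + 79 = 79 + N²)
D(b, c) = c + b² (D(b, c) = b*b + 1*c = b² + c = c + b²)
(D(0, 5)*(C(-5) - 75) - 6404) + K(-19) = ((5 + 0²)*(-5 - 75) - 6404) + (79 + (-19)²) = ((5 + 0)*(-80) - 6404) + (79 + 361) = (5*(-80) - 6404) + 440 = (-400 - 6404) + 440 = -6804 + 440 = -6364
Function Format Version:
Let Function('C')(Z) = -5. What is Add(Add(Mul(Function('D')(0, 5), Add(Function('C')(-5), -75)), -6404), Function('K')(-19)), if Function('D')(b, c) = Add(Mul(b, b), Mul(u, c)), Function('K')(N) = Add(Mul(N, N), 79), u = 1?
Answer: -6364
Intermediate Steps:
Function('K')(N) = Add(79, Pow(N, 2)) (Function('K')(N) = Add(Pow(N, 2), 79) = Add(79, Pow(N, 2)))
Function('D')(b, c) = Add(c, Pow(b, 2)) (Function('D')(b, c) = Add(Mul(b, b), Mul(1, c)) = Add(Pow(b, 2), c) = Add(c, Pow(b, 2)))
Add(Add(Mul(Function('D')(0, 5), Add(Function('C')(-5), -75)), -6404), Function('K')(-19)) = Add(Add(Mul(Add(5, Pow(0, 2)), Add(-5, -75)), -6404), Add(79, Pow(-19, 2))) = Add(Add(Mul(Add(5, 0), -80), -6404), Add(79, 361)) = Add(Add(Mul(5, -80), -6404), 440) = Add(Add(-400, -6404), 440) = Add(-6804, 440) = -6364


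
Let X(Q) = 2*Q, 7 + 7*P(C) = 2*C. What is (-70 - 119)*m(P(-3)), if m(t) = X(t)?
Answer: 702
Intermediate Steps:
P(C) = -1 + 2*C/7 (P(C) = -1 + (2*C)/7 = -1 + 2*C/7)
m(t) = 2*t
(-70 - 119)*m(P(-3)) = (-70 - 119)*(2*(-1 + (2/7)*(-3))) = -378*(-1 - 6/7) = -378*(-13)/7 = -189*(-26/7) = 702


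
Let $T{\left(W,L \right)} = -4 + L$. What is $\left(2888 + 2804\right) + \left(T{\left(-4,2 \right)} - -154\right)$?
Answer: $5844$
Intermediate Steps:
$\left(2888 + 2804\right) + \left(T{\left(-4,2 \right)} - -154\right) = \left(2888 + 2804\right) + \left(\left(-4 + 2\right) - -154\right) = 5692 + \left(-2 + 154\right) = 5692 + 152 = 5844$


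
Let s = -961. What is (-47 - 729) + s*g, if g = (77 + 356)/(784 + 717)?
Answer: -1580889/1501 ≈ -1053.2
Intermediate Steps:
g = 433/1501 ≈ 0.28847
(-47 - 729) + s*g = (-47 - 729) - 961*433/1501 = -776 - 416113/1501 = -1580889/1501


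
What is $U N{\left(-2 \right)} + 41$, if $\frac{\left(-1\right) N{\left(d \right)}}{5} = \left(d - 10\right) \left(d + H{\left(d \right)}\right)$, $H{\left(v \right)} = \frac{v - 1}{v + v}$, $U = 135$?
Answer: $-10084$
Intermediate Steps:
$H{\left(v \right)} = \frac{-1 + v}{2 v}$
$N{\left(d \right)} = - 5 \left(-10 + d\right) \left(d + \frac{-1 + d}{2 d}\right)$ ($N{\left(d \right)} = - 5 \left(d - 10\right) \left(d + \frac{-1 + d}{2 d}\right) = - 5 \left(-10 + d\right) \left(d + \frac{-1 + d}{2 d}\right)$)
$U N{\left(-2 \right)} + 41 = 135 \left(\frac{55}{2} - \frac{25}{-2} - 5 \left(-2\right)^{2} + \frac{95}{2} \left(-2\right)\right) + 41 = 135 \left(\frac{55}{2} - - \frac{25}{2} - 20 - 95\right) + 41 = 135 \left(\frac{55}{2} + \frac{25}{2} - 20 - 95\right) + 41 = 135 \left(-75\right) + 41 = -10125 + 41 = -10084$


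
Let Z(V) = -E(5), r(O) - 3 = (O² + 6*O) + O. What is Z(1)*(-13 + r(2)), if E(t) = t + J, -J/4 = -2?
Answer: -104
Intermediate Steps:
J = 8 (J = -4*(-2) = 8)
r(O) = 3 + O² + 7*O (r(O) = 3 + ((O² + 6*O) + O) = 3 + (O² + 7*O) = 3 + O² + 7*O)
E(t) = 8 + t (E(t) = t + 8 = 8 + t)
Z(V) = -13 (Z(V) = -(8 + 5) = -1*13 = -13)
Z(1)*(-13 + r(2)) = -13*(-13 + (3 + 2² + 7*2)) = -13*(-13 + (3 + 4 + 14)) = -13*(-13 + 21) = -13*8 = -104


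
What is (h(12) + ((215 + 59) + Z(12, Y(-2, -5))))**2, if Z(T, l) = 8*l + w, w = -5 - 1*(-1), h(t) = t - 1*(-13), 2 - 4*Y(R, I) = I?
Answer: 95481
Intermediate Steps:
Y(R, I) = 1/2 - I/4
h(t) = 13 + t (h(t) = t + 13 = 13 + t)
w = -4 (w = -5 + 1 = -4)
Z(T, l) = -4 + 8*l (Z(T, l) = 8*l - 4 = -4 + 8*l)
(h(12) + ((215 + 59) + Z(12, Y(-2, -5))))**2 = ((13 + 12) + ((215 + 59) + (-4 + 8*(1/2 - 1/4*(-5)))))**2 = (25 + (274 + (-4 + 8*(1/2 + 5/4))))**2 = (25 + (274 + (-4 + 8*(7/4))))**2 = (25 + (274 + (-4 + 14)))**2 = (25 + (274 + 10))**2 = (25 + 284)**2 = 309**2 = 95481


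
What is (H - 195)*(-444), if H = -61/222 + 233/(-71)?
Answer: 6259294/71 ≈ 88159.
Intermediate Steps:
H = -56057/15762 (H = -61*1/222 + 233*(-1/71) = -61/222 - 233/71 = -56057/15762 ≈ -3.5565)
(H - 195)*(-444) = (-56057/15762 - 195)*(-444) = -3129647/15762*(-444) = 6259294/71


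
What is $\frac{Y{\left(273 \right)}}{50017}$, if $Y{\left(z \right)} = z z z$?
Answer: $\frac{20346417}{50017} \approx 406.79$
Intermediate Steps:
$Y{\left(z \right)} = z^{3}$ ($Y{\left(z \right)} = z^{2} z = z^{3}$)
$\frac{Y{\left(273 \right)}}{50017} = \frac{273^{3}}{50017} = 20346417 \cdot \frac{1}{50017} = \frac{20346417}{50017}$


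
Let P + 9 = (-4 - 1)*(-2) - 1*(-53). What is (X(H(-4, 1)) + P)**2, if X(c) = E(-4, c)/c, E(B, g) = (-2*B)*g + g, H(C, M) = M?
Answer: 3969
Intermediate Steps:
E(B, g) = g - 2*B*g (E(B, g) = -2*B*g + g = g - 2*B*g)
X(c) = 9 (X(c) = (c*(1 - 2*(-4)))/c = (c*(1 + 8))/c = (c*9)/c = (9*c)/c = 9)
P = 54 (P = -9 + ((-4 - 1)*(-2) - 1*(-53)) = -9 + (-5*(-2) + 53) = -9 + (10 + 53) = -9 + 63 = 54)
(X(H(-4, 1)) + P)**2 = (9 + 54)**2 = 63**2 = 3969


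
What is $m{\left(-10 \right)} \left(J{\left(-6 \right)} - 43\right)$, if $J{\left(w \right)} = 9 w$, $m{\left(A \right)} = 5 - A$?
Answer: $-1455$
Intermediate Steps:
$m{\left(-10 \right)} \left(J{\left(-6 \right)} - 43\right) = \left(5 - -10\right) \left(9 \left(-6\right) - 43\right) = \left(5 + 10\right) \left(-54 - 43\right) = 15 \left(-97\right) = -1455$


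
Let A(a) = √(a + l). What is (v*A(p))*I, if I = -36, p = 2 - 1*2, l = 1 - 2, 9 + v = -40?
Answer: 1764*I ≈ 1764.0*I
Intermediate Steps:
v = -49 (v = -9 - 40 = -49)
l = -1
p = 0 (p = 2 - 2 = 0)
A(a) = √(-1 + a) (A(a) = √(a - 1) = √(-1 + a))
(v*A(p))*I = -49*√(-1 + 0)*(-36) = -49*I*(-36) = 1764*I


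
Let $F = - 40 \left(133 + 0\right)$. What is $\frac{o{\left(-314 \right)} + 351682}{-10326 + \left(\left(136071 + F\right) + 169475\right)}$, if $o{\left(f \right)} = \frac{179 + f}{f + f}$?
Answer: $\frac{220856431}{182057200} \approx 1.2131$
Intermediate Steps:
$F = -5320$ ($F = \left(-40\right) 133 = -5320$)
$o{\left(f \right)} = \frac{179 + f}{2 f}$
$\frac{o{\left(-314 \right)} + 351682}{-10326 + \left(\left(136071 + F\right) + 169475\right)} = \frac{\frac{179 - 314}{2 \left(-314\right)} + 351682}{-10326 + \left(\left(136071 - 5320\right) + 169475\right)} = \frac{\frac{1}{2} \left(- \frac{1}{314}\right) \left(-135\right) + 351682}{-10326 + \left(130751 + 169475\right)} = \frac{\frac{135}{628} + 351682}{-10326 + 300226} = \frac{220856431}{628 \cdot 289900} = \frac{220856431}{628} \cdot \frac{1}{289900} = \frac{220856431}{182057200}$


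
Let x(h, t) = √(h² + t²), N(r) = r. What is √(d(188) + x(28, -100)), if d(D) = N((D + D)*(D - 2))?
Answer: 2*√(17484 + √674) ≈ 264.65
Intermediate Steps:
d(D) = 2*D*(-2 + D) (d(D) = (D + D)*(D - 2) = (2*D)*(-2 + D) = 2*D*(-2 + D))
√(d(188) + x(28, -100)) = √(2*188*(-2 + 188) + √(28² + (-100)²)) = √(2*188*186 + √(784 + 10000)) = √(69936 + √10784) = √(69936 + 4*√674)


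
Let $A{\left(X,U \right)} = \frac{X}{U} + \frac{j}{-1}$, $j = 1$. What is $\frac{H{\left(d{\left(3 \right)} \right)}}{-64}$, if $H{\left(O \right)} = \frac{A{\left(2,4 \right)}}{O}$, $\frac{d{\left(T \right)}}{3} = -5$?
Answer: $- \frac{1}{1920} \approx -0.00052083$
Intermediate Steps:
$A{\left(X,U \right)} = -1 + \frac{X}{U}$ ($A{\left(X,U \right)} = \frac{X}{U} + 1 \frac{1}{-1} = \frac{X}{U} + 1 \left(-1\right) = \frac{X}{U} - 1 = -1 + \frac{X}{U}$)
$d{\left(T \right)} = -15$ ($d{\left(T \right)} = 3 \left(-5\right) = -15$)
$H{\left(O \right)} = - \frac{1}{2 O}$ ($H{\left(O \right)} = \frac{\frac{1}{4} \left(2 - 4\right)}{O} = \frac{\frac{1}{4} \left(-2\right)}{O} = - \frac{1}{2 O}$)
$\frac{H{\left(d{\left(3 \right)} \right)}}{-64} = \frac{\left(- \frac{1}{2}\right) \frac{1}{-15}}{-64} = - \frac{\left(- \frac{1}{2}\right) \left(- \frac{1}{15}\right)}{64} = \left(- \frac{1}{64}\right) \frac{1}{30} = - \frac{1}{1920}$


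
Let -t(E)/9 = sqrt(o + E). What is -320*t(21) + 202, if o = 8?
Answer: 202 + 2880*sqrt(29) ≈ 15711.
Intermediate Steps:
t(E) = -9*sqrt(8 + E)
-320*t(21) + 202 = -(-2880)*sqrt(8 + 21) + 202 = -(-2880)*sqrt(29) + 202 = 2880*sqrt(29) + 202 = 202 + 2880*sqrt(29)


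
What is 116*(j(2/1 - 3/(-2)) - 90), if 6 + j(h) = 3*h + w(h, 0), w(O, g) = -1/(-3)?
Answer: -29638/3 ≈ -9879.3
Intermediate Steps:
w(O, g) = ⅓ (w(O, g) = -1*(-⅓) = ⅓)
j(h) = -17/3 + 3*h (j(h) = -6 + (3*h + ⅓) = -6 + (⅓ + 3*h) = -17/3 + 3*h)
116*(j(2/1 - 3/(-2)) - 90) = 116*((-17/3 + 3*(2/1 - 3/(-2))) - 90) = 116*((-17/3 + 3*(2*1 - 3*(-½))) - 90) = 116*((-17/3 + 3*(2 + 3/2)) - 90) = 116*((-17/3 + 3*(7/2)) - 90) = 116*((-17/3 + 21/2) - 90) = 116*(29/6 - 90) = 116*(-511/6) = -29638/3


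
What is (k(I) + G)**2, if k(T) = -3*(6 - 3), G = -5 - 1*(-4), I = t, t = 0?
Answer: 100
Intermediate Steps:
I = 0
G = -1 (G = -5 + 4 = -1)
k(T) = -9 (k(T) = -3*3 = -9)
(k(I) + G)**2 = (-9 - 1)**2 = (-10)**2 = 100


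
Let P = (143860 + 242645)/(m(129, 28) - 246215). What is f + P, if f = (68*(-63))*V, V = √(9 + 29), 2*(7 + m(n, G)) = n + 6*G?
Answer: -85890/54683 - 4284*√38 ≈ -26410.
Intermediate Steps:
m(n, G) = -7 + n/2 + 3*G (m(n, G) = -7 + (n + 6*G)/2 = -7 + (n/2 + 3*G) = -7 + n/2 + 3*G)
V = √38 ≈ 6.1644
P = -85890/54683 (P = (143860 + 242645)/((-7 + (½)*129 + 3*28) - 246215) = 386505/((-7 + 129/2 + 84) - 246215) = 386505/(283/2 - 246215) = 386505/(-492147/2) = 386505*(-2/492147) = -85890/54683 ≈ -1.5707)
f = -4284*√38 (f = (68*(-63))*√38 = -4284*√38 ≈ -26408.)
f + P = -4284*√38 - 85890/54683 = -85890/54683 - 4284*√38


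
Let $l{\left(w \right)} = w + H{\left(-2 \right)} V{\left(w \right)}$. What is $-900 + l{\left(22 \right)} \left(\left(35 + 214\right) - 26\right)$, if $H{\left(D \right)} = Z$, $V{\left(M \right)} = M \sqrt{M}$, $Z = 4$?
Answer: $4006 + 19624 \sqrt{22} \approx 96051.0$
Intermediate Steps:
$V{\left(M \right)} = M^{\frac{3}{2}}$
$H{\left(D \right)} = 4$
$l{\left(w \right)} = w + 4 w^{\frac{3}{2}}$
$-900 + l{\left(22 \right)} \left(\left(35 + 214\right) - 26\right) = -900 + \left(22 + 4 \cdot 22^{\frac{3}{2}}\right) \left(\left(35 + 214\right) - 26\right) = -900 + \left(22 + 4 \cdot 22 \sqrt{22}\right) \left(249 - 26\right) = -900 + \left(22 + 88 \sqrt{22}\right) 223 = -900 + \left(4906 + 19624 \sqrt{22}\right) = 4006 + 19624 \sqrt{22}$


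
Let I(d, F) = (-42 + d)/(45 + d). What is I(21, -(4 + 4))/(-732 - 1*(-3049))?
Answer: -1/7282 ≈ -0.00013732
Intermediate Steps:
I(d, F) = (-42 + d)/(45 + d)
I(21, -(4 + 4))/(-732 - 1*(-3049)) = ((-42 + 21)/(45 + 21))/(-732 - 1*(-3049)) = (-21/66)/(-732 + 3049) = ((1/66)*(-21))/2317 = -7/22*1/2317 = -1/7282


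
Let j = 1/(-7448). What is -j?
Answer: 1/7448 ≈ 0.00013426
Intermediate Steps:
j = -1/7448 ≈ -0.00013426
-j = -1*(-1/7448) = 1/7448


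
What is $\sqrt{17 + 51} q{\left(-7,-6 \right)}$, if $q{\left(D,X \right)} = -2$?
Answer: $- 4 \sqrt{17} \approx -16.492$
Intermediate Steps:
$\sqrt{17 + 51} q{\left(-7,-6 \right)} = \sqrt{17 + 51} \left(-2\right) = \sqrt{68} \left(-2\right) = 2 \sqrt{17} \left(-2\right) = - 4 \sqrt{17}$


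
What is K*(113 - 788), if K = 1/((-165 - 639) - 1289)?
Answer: 675/2093 ≈ 0.32250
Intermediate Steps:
K = -1/2093 (K = 1/(-804 - 1289) = 1/(-2093) = -1/2093 ≈ -0.00047778)
K*(113 - 788) = -(113 - 788)/2093 = -1/2093*(-675) = 675/2093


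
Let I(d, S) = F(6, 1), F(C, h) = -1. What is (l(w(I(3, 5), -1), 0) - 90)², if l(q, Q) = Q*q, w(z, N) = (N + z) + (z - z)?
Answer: 8100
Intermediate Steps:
I(d, S) = -1
w(z, N) = N + z (w(z, N) = (N + z) + 0 = N + z)
(l(w(I(3, 5), -1), 0) - 90)² = (0*(-1 - 1) - 90)² = (0*(-2) - 90)² = (0 - 90)² = (-90)² = 8100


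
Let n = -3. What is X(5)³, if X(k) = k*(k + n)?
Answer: 1000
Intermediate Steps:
X(k) = k*(-3 + k) (X(k) = k*(k - 3) = k*(-3 + k))
X(5)³ = (5*(-3 + 5))³ = (5*2)³ = 10³ = 1000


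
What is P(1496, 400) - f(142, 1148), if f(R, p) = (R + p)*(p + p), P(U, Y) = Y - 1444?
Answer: -2962884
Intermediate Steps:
P(U, Y) = -1444 + Y
f(R, p) = 2*p*(R + p) (f(R, p) = (R + p)*(2*p) = 2*p*(R + p))
P(1496, 400) - f(142, 1148) = (-1444 + 400) - 2*1148*(142 + 1148) = -1044 - 2*1148*1290 = -1044 - 1*2961840 = -1044 - 2961840 = -2962884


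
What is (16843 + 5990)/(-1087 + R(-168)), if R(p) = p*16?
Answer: -22833/3775 ≈ -6.0485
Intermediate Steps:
R(p) = 16*p
(16843 + 5990)/(-1087 + R(-168)) = (16843 + 5990)/(-1087 + 16*(-168)) = 22833/(-1087 - 2688) = 22833/(-3775) = 22833*(-1/3775) = -22833/3775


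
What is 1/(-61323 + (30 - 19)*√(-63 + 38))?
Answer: -61323/3760513354 - 55*I/3760513354 ≈ -1.6307e-5 - 1.4626e-8*I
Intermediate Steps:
1/(-61323 + (30 - 19)*√(-63 + 38)) = 1/(-61323 + 11*√(-25)) = 1/(-61323 + 11*(5*I)) = 1/(-61323 + 55*I) = (-61323 - 55*I)/3760513354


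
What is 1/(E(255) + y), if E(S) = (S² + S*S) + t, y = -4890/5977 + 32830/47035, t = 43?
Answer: 56225639/7314555299179 ≈ 7.6868e-6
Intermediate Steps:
y = -6755248/56225639 (y = -4890*1/5977 + 32830*(1/47035) = -4890/5977 + 6566/9407 = -6755248/56225639 ≈ -0.12015)
E(S) = 43 + 2*S² (E(S) = (S² + S*S) + 43 = (S² + S²) + 43 = 2*S² + 43 = 43 + 2*S²)
1/(E(255) + y) = 1/((43 + 2*255²) - 6755248/56225639) = 1/((43 + 2*65025) - 6755248/56225639) = 1/((43 + 130050) - 6755248/56225639) = 1/(130093 - 6755248/56225639) = 1/(7314555299179/56225639) = 56225639/7314555299179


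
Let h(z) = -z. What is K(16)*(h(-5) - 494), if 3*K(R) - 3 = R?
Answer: -3097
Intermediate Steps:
K(R) = 1 + R/3
K(16)*(h(-5) - 494) = (1 + (1/3)*16)*(-1*(-5) - 494) = (1 + 16/3)*(5 - 494) = (19/3)*(-489) = -3097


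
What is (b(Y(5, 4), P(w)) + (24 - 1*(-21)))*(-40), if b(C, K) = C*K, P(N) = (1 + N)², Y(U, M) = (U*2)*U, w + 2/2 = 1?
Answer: -3800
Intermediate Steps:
w = 0 (w = -1 + 1 = 0)
Y(U, M) = 2*U² (Y(U, M) = (2*U)*U = 2*U²)
(b(Y(5, 4), P(w)) + (24 - 1*(-21)))*(-40) = ((2*5²)*(1 + 0)² + (24 - 1*(-21)))*(-40) = ((2*25)*1² + (24 + 21))*(-40) = (50*1 + 45)*(-40) = (50 + 45)*(-40) = 95*(-40) = -3800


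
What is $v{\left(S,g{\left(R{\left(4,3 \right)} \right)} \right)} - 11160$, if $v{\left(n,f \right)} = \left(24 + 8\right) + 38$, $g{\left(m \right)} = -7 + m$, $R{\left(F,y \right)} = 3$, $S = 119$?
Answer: $-11090$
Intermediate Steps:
$v{\left(n,f \right)} = 70$ ($v{\left(n,f \right)} = 32 + 38 = 70$)
$v{\left(S,g{\left(R{\left(4,3 \right)} \right)} \right)} - 11160 = 70 - 11160 = -11090$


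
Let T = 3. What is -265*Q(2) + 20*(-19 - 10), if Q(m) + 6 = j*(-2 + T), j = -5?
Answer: 2335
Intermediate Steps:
Q(m) = -11 (Q(m) = -6 - 5*(-2 + 3) = -6 - 5*1 = -6 - 5 = -11)
-265*Q(2) + 20*(-19 - 10) = -265*(-11) + 20*(-19 - 10) = 2915 + 20*(-29) = 2915 - 580 = 2335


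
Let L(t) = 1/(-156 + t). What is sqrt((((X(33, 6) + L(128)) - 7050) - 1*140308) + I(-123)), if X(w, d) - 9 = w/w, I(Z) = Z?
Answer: I*sqrt(28904323)/14 ≈ 384.02*I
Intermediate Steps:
X(w, d) = 10 (X(w, d) = 9 + w/w = 9 + 1 = 10)
sqrt((((X(33, 6) + L(128)) - 7050) - 1*140308) + I(-123)) = sqrt((((10 + 1/(-156 + 128)) - 7050) - 1*140308) - 123) = sqrt((((10 + 1/(-28)) - 7050) - 140308) - 123) = sqrt((((10 - 1/28) - 7050) - 140308) - 123) = sqrt(((279/28 - 7050) - 140308) - 123) = sqrt((-197121/28 - 140308) - 123) = sqrt(-4125745/28 - 123) = sqrt(-4129189/28) = I*sqrt(28904323)/14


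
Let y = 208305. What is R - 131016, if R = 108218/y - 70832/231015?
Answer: -420312441618446/3208105305 ≈ -1.3102e+5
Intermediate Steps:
R = 683021434/3208105305 (R = 108218/208305 - 70832/231015 = 683021434/3208105305 ≈ 0.21290)
R - 131016 = 683021434/3208105305 - 131016 = -420312441618446/3208105305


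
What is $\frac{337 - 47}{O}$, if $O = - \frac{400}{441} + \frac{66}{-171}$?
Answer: $- \frac{1214955}{5417} \approx -224.29$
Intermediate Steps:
$O = - \frac{10834}{8379}$ ($O = \left(-400\right) \frac{1}{441} + 66 \left(- \frac{1}{171}\right) = - \frac{400}{441} - \frac{22}{57} = - \frac{10834}{8379} \approx -1.293$)
$\frac{337 - 47}{O} = \frac{337 - 47}{- \frac{10834}{8379}} = \left(337 - 47\right) \left(- \frac{8379}{10834}\right) = 290 \left(- \frac{8379}{10834}\right) = - \frac{1214955}{5417}$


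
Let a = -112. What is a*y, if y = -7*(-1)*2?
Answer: -1568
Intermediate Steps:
y = 14 (y = 7*2 = 14)
a*y = -112*14 = -1568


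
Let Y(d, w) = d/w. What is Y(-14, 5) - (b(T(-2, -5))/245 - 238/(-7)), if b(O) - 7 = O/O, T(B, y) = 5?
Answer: -9024/245 ≈ -36.833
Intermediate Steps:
b(O) = 8 (b(O) = 7 + O/O = 7 + 1 = 8)
Y(-14, 5) - (b(T(-2, -5))/245 - 238/(-7)) = -14/5 - (8/245 - 238/(-7)) = -14*⅕ - (8*(1/245) - 238*(-⅐)) = -14/5 - (8/245 + 34) = -14/5 - 1*8338/245 = -14/5 - 8338/245 = -9024/245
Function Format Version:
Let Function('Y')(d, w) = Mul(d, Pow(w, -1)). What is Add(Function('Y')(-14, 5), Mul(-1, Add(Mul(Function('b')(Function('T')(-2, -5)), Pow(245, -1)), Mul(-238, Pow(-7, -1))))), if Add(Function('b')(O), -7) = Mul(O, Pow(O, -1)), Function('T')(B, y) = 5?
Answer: Rational(-9024, 245) ≈ -36.833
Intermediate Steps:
Function('b')(O) = 8 (Function('b')(O) = Add(7, Mul(O, Pow(O, -1))) = Add(7, 1) = 8)
Add(Function('Y')(-14, 5), Mul(-1, Add(Mul(Function('b')(Function('T')(-2, -5)), Pow(245, -1)), Mul(-238, Pow(-7, -1))))) = Add(Mul(-14, Pow(5, -1)), Mul(-1, Add(Mul(8, Pow(245, -1)), Mul(-238, Pow(-7, -1))))) = Add(Mul(-14, Rational(1, 5)), Mul(-1, Add(Mul(8, Rational(1, 245)), Mul(-238, Rational(-1, 7))))) = Add(Rational(-14, 5), Mul(-1, Add(Rational(8, 245), 34))) = Add(Rational(-14, 5), Mul(-1, Rational(8338, 245))) = Add(Rational(-14, 5), Rational(-8338, 245)) = Rational(-9024, 245)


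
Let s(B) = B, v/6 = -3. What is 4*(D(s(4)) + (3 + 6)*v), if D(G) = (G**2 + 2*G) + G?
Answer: -536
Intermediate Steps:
v = -18 (v = 6*(-3) = -18)
D(G) = G**2 + 3*G
4*(D(s(4)) + (3 + 6)*v) = 4*(4*(3 + 4) + (3 + 6)*(-18)) = 4*(4*7 + 9*(-18)) = 4*(28 - 162) = 4*(-134) = -536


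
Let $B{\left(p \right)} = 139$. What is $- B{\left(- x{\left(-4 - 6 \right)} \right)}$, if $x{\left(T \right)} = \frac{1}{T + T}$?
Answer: $-139$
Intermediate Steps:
$x{\left(T \right)} = \frac{1}{2 T}$
$- B{\left(- x{\left(-4 - 6 \right)} \right)} = \left(-1\right) 139 = -139$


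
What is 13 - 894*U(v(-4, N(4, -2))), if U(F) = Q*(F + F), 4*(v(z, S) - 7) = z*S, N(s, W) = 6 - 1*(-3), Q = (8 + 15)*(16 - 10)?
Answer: 493501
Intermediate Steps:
Q = 138 (Q = 23*6 = 138)
N(s, W) = 9 (N(s, W) = 6 + 3 = 9)
v(z, S) = 7 + S*z/4 (v(z, S) = 7 + (z*S)/4 = 7 + (S*z)/4 = 7 + S*z/4)
U(F) = 276*F (U(F) = 138*(F + F) = 138*(2*F) = 276*F)
13 - 894*U(v(-4, N(4, -2))) = 13 - 246744*(7 + (¼)*9*(-4)) = 13 - 246744*(7 - 9) = 13 - 246744*(-2) = 13 - 894*(-552) = 13 + 493488 = 493501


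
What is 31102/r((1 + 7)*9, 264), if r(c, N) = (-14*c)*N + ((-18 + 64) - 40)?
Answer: -15551/133053 ≈ -0.11688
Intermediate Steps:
r(c, N) = 6 - 14*N*c (r(c, N) = -14*N*c + (46 - 40) = -14*N*c + 6 = 6 - 14*N*c)
31102/r((1 + 7)*9, 264) = 31102/(6 - 14*264*(1 + 7)*9) = 31102/(6 - 14*264*8*9) = 31102/(6 - 14*264*72) = 31102/(6 - 266112) = 31102/(-266106) = 31102*(-1/266106) = -15551/133053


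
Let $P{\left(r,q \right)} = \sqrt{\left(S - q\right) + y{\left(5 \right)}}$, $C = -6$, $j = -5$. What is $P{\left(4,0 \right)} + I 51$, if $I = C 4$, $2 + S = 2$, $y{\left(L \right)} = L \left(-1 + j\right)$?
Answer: $-1224 + i \sqrt{30} \approx -1224.0 + 5.4772 i$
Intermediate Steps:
$y{\left(L \right)} = - 6 L$ ($y{\left(L \right)} = L \left(-1 - 5\right) = L \left(-6\right) = - 6 L$)
$S = 0$ ($S = -2 + 2 = 0$)
$I = -24$ ($I = \left(-6\right) 4 = -24$)
$P{\left(r,q \right)} = \sqrt{-30 - q}$ ($P{\left(r,q \right)} = \sqrt{\left(0 - q\right) - 30} = \sqrt{- q - 30} = \sqrt{-30 - q}$)
$P{\left(4,0 \right)} + I 51 = \sqrt{-30 - 0} - 1224 = \sqrt{-30 + 0} - 1224 = \sqrt{-30} - 1224 = i \sqrt{30} - 1224 = -1224 + i \sqrt{30}$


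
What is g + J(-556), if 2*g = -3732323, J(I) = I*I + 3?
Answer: -3114045/2 ≈ -1.5570e+6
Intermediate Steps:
J(I) = 3 + I**2 (J(I) = I**2 + 3 = 3 + I**2)
g = -3732323/2 (g = (1/2)*(-3732323) = -3732323/2 ≈ -1.8662e+6)
g + J(-556) = -3732323/2 + (3 + (-556)**2) = -3732323/2 + (3 + 309136) = -3732323/2 + 309139 = -3114045/2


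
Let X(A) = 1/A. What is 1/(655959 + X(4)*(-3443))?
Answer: 4/2620393 ≈ 1.5265e-6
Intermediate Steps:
1/(655959 + X(4)*(-3443)) = 1/(655959 - 3443/4) = 1/(2620393/4) = 4/2620393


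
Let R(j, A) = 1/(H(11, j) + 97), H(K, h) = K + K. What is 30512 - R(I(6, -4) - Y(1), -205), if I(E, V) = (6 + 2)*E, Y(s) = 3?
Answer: 3630927/119 ≈ 30512.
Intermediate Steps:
H(K, h) = 2*K
I(E, V) = 8*E
R(j, A) = 1/119 (R(j, A) = 1/(2*11 + 97) = 1/(22 + 97) = 1/119)
30512 - R(I(6, -4) - Y(1), -205) = 30512 - 1*1/119 = 30512 - 1/119 = 3630927/119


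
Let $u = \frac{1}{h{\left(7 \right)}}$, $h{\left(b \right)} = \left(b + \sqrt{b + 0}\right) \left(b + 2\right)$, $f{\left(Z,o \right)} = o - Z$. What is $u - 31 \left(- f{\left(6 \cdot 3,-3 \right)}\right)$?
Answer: $- \frac{35153}{54} - \frac{\sqrt{7}}{378} \approx -650.99$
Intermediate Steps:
$h{\left(b \right)} = \left(2 + b\right) \left(b + \sqrt{b}\right)$ ($h{\left(b \right)} = \left(b + \sqrt{b}\right) \left(2 + b\right) = \left(2 + b\right) \left(b + \sqrt{b}\right)$)
$u = \frac{1}{63 + 9 \sqrt{7}}$ ($u = \frac{1}{7^{2} + 7^{\frac{3}{2}} + 2 \cdot 7 + 2 \sqrt{7}} = \frac{1}{49 + 7 \sqrt{7} + 14 + 2 \sqrt{7}} = \frac{1}{63 + 9 \sqrt{7}} \approx 0.011519$)
$u - 31 \left(- f{\left(6 \cdot 3,-3 \right)}\right) = \left(\frac{1}{54} - \frac{\sqrt{7}}{378}\right) - 31 \left(- (-3 - 6 \cdot 3)\right) = \left(\frac{1}{54} - \frac{\sqrt{7}}{378}\right) - 31 \left(- (-3 - 18)\right) = \left(\frac{1}{54} - \frac{\sqrt{7}}{378}\right) - 31 \left(\left(-1\right) \left(-21\right)\right) = \left(\frac{1}{54} - \frac{\sqrt{7}}{378}\right) - 651 = - \frac{35153}{54} - \frac{\sqrt{7}}{378}$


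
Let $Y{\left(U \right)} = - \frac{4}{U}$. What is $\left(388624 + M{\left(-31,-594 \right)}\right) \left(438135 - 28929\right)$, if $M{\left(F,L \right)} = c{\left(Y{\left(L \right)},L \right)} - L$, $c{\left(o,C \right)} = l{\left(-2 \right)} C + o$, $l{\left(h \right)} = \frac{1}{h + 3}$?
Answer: $\frac{15743700254660}{99} \approx 1.5903 \cdot 10^{11}$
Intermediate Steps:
$l{\left(h \right)} = \frac{1}{3 + h}$
$c{\left(o,C \right)} = C + o$ ($c{\left(o,C \right)} = \frac{C}{3 - 2} + o = \frac{C}{1} + o = 1 C + o = C + o$)
$M{\left(F,L \right)} = - \frac{4}{L}$ ($M{\left(F,L \right)} = \left(L - \frac{4}{L}\right) - L = - \frac{4}{L}$)
$\left(388624 + M{\left(-31,-594 \right)}\right) \left(438135 - 28929\right) = \left(388624 - \frac{4}{-594}\right) \left(438135 - 28929\right) = \left(388624 - - \frac{2}{297}\right) 409206 = \left(388624 + \frac{2}{297}\right) 409206 = \frac{115421330}{297} \cdot 409206 = \frac{15743700254660}{99}$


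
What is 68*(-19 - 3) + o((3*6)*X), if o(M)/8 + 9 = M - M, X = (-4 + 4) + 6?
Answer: -1568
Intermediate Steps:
X = 6 (X = 0 + 6 = 6)
o(M) = -72 (o(M) = -72 + 8*(M - M) = -72 + 8*0 = -72 + 0 = -72)
68*(-19 - 3) + o((3*6)*X) = 68*(-19 - 3) - 72 = 68*(-22) - 72 = -1496 - 72 = -1568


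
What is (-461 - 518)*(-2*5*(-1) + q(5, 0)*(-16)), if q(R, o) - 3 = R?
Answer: 115522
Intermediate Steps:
q(R, o) = 3 + R
(-461 - 518)*(-2*5*(-1) + q(5, 0)*(-16)) = (-461 - 518)*(-2*5*(-1) + (3 + 5)*(-16)) = -979*(-10*(-1) + 8*(-16)) = -979*(10 - 128) = -979*(-118) = 115522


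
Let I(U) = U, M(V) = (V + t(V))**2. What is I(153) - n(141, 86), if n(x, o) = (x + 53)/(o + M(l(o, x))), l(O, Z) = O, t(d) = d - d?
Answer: 572276/3741 ≈ 152.97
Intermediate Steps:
t(d) = 0
M(V) = V**2 (M(V) = (V + 0)**2 = V**2)
n(x, o) = (53 + x)/(o + o**2) (n(x, o) = (x + 53)/(o + o**2) = (53 + x)/(o + o**2))
I(153) - n(141, 86) = 153 - (53 + 141)/(86*(1 + 86)) = 153 - 194/(86*87) = 153 - 1*97/3741 = 153 - 97/3741 = 572276/3741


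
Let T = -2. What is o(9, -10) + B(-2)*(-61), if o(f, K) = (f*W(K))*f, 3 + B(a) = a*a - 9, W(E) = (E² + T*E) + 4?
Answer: 10532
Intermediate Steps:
W(E) = 4 + E² - 2*E (W(E) = (E² - 2*E) + 4 = 4 + E² - 2*E)
B(a) = -12 + a² (B(a) = -3 + (a*a - 9) = -3 + (a² - 9) = -3 + (-9 + a²) = -12 + a²)
o(f, K) = f²*(4 + K² - 2*K) (o(f, K) = (f*(4 + K² - 2*K))*f = f²*(4 + K² - 2*K))
o(9, -10) + B(-2)*(-61) = 9²*(4 + (-10)² - 2*(-10)) + (-12 + (-2)²)*(-61) = 81*(4 + 100 + 20) + (-12 + 4)*(-61) = 81*124 - 8*(-61) = 10044 + 488 = 10532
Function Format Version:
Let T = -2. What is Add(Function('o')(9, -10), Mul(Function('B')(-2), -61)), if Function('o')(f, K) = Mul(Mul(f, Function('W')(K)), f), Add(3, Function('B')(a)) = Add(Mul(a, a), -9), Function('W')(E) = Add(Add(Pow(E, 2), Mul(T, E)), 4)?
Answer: 10532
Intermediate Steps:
Function('W')(E) = Add(4, Pow(E, 2), Mul(-2, E)) (Function('W')(E) = Add(Add(Pow(E, 2), Mul(-2, E)), 4) = Add(4, Pow(E, 2), Mul(-2, E)))
Function('B')(a) = Add(-12, Pow(a, 2)) (Function('B')(a) = Add(-3, Add(Mul(a, a), -9)) = Add(-3, Add(Pow(a, 2), -9)) = Add(-3, Add(-9, Pow(a, 2))) = Add(-12, Pow(a, 2)))
Function('o')(f, K) = Mul(Pow(f, 2), Add(4, Pow(K, 2), Mul(-2, K))) (Function('o')(f, K) = Mul(Mul(f, Add(4, Pow(K, 2), Mul(-2, K))), f) = Mul(Pow(f, 2), Add(4, Pow(K, 2), Mul(-2, K))))
Add(Function('o')(9, -10), Mul(Function('B')(-2), -61)) = Add(Mul(Pow(9, 2), Add(4, Pow(-10, 2), Mul(-2, -10))), Mul(Add(-12, Pow(-2, 2)), -61)) = Add(Mul(81, Add(4, 100, 20)), Mul(Add(-12, 4), -61)) = Add(Mul(81, 124), Mul(-8, -61)) = Add(10044, 488) = 10532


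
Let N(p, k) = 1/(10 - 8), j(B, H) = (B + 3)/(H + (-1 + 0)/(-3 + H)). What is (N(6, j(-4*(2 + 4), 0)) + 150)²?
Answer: 90601/4 ≈ 22650.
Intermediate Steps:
j(B, H) = (3 + B)/(H - 1/(-3 + H))
N(p, k) = ½ (N(p, k) = 1/2 = ½)
(N(6, j(-4*(2 + 4), 0)) + 150)² = (½ + 150)² = (301/2)² = 90601/4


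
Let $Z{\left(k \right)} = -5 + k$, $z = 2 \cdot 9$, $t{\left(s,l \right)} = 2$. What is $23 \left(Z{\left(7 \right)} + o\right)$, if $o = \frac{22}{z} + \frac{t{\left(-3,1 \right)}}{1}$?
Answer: $\frac{1081}{9} \approx 120.11$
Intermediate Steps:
$z = 18$
$o = \frac{29}{9}$ ($o = \frac{22}{18} + \frac{2}{1} = 22 \cdot \frac{1}{18} + 2 \cdot 1 = \frac{11}{9} + 2 = \frac{29}{9} \approx 3.2222$)
$23 \left(Z{\left(7 \right)} + o\right) = 23 \left(\left(-5 + 7\right) + \frac{29}{9}\right) = 23 \left(2 + \frac{29}{9}\right) = 23 \cdot \frac{47}{9} = \frac{1081}{9}$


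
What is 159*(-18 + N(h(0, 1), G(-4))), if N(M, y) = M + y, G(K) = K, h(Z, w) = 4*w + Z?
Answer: -2862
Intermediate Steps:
h(Z, w) = Z + 4*w
159*(-18 + N(h(0, 1), G(-4))) = 159*(-18 + ((0 + 4*1) - 4)) = 159*(-18 + ((0 + 4) - 4)) = 159*(-18 + (4 - 4)) = 159*(-18 + 0) = 159*(-18) = -2862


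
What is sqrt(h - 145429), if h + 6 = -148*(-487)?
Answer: 3*I*sqrt(8151) ≈ 270.85*I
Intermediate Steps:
h = 72070 (h = -6 - 148*(-487) = -6 + 72076 = 72070)
sqrt(h - 145429) = sqrt(72070 - 145429) = sqrt(-73359) = 3*I*sqrt(8151)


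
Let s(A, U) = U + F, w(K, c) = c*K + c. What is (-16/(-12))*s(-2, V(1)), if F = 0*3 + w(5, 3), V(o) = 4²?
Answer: 136/3 ≈ 45.333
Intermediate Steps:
w(K, c) = c + K*c (w(K, c) = K*c + c = c + K*c)
V(o) = 16
F = 18 (F = 0*3 + 3*(1 + 5) = 0 + 3*6 = 0 + 18 = 18)
s(A, U) = 18 + U (s(A, U) = U + 18 = 18 + U)
(-16/(-12))*s(-2, V(1)) = (-16/(-12))*(18 + 16) = -16*(-1/12)*34 = (4/3)*34 = 136/3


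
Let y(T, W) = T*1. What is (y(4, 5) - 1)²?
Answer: 9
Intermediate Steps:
y(T, W) = T
(y(4, 5) - 1)² = (4 - 1)² = 3² = 9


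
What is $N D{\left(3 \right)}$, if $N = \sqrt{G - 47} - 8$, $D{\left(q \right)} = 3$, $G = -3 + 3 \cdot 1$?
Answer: $-24 + 3 i \sqrt{47} \approx -24.0 + 20.567 i$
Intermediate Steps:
$G = 0$ ($G = -3 + 3 = 0$)
$N = -8 + i \sqrt{47}$ ($N = \sqrt{0 - 47} - 8 = \sqrt{-47} - 8 = i \sqrt{47} - 8 = -8 + i \sqrt{47} \approx -8.0 + 6.8557 i$)
$N D{\left(3 \right)} = \left(-8 + i \sqrt{47}\right) 3 = -24 + 3 i \sqrt{47}$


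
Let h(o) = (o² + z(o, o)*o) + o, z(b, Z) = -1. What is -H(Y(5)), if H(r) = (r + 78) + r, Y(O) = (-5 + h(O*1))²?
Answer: -878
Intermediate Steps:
h(o) = o² (h(o) = (o² - o) + o = o²)
Y(O) = (-5 + O²)² (Y(O) = (-5 + (O*1)²)² = (-5 + O²)²)
H(r) = 78 + 2*r (H(r) = (78 + r) + r = 78 + 2*r)
-H(Y(5)) = -(78 + 2*(-5 + 5²)²) = -(78 + 2*(-5 + 25)²) = -(78 + 2*20²) = -(78 + 2*400) = -(78 + 800) = -1*878 = -878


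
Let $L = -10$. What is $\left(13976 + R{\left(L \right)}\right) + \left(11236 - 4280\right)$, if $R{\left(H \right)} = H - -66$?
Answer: $20988$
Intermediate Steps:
$R{\left(H \right)} = 66 + H$ ($R{\left(H \right)} = H + 66 = 66 + H$)
$\left(13976 + R{\left(L \right)}\right) + \left(11236 - 4280\right) = \left(13976 + \left(66 - 10\right)\right) + \left(11236 - 4280\right) = \left(13976 + 56\right) + 6956 = 14032 + 6956 = 20988$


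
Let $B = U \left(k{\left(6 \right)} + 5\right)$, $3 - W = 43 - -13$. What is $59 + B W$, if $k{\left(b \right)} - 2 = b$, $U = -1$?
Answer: $748$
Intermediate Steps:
$k{\left(b \right)} = 2 + b$
$W = -53$ ($W = 3 - \left(43 - -13\right) = 3 - \left(43 + 13\right) = 3 - 56 = -53$)
$B = -13$ ($B = - (\left(2 + 6\right) + 5) = - (8 + 5) = \left(-1\right) 13 = -13$)
$59 + B W = 59 - -689 = 59 + 689 = 748$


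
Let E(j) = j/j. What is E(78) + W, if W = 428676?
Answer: 428677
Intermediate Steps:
E(j) = 1
E(78) + W = 1 + 428676 = 428677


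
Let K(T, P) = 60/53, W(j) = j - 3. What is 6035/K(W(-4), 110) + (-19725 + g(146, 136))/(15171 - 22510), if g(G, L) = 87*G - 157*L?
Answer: 469823669/88068 ≈ 5334.8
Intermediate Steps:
W(j) = -3 + j
g(G, L) = -157*L + 87*G
K(T, P) = 60/53 (K(T, P) = 60*(1/53) = 60/53)
6035/K(W(-4), 110) + (-19725 + g(146, 136))/(15171 - 22510) = 6035/(60/53) + (-19725 + (-157*136 + 87*146))/(15171 - 22510) = 6035*(53/60) + (-19725 + (-21352 + 12702))/(-7339) = 63971/12 + (-19725 - 8650)*(-1/7339) = 63971/12 - 28375*(-1/7339) = 63971/12 + 28375/7339 = 469823669/88068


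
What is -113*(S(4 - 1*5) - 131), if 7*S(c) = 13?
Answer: 102152/7 ≈ 14593.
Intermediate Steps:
S(c) = 13/7 (S(c) = (⅐)*13 = 13/7)
-113*(S(4 - 1*5) - 131) = -113*(13/7 - 131) = -113*(-904/7) = 102152/7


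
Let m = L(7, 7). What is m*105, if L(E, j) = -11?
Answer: -1155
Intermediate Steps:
m = -11
m*105 = -11*105 = -1155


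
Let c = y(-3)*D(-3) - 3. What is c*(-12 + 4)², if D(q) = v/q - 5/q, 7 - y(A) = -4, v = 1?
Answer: 2240/3 ≈ 746.67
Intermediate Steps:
y(A) = 11 (y(A) = 7 - 1*(-4) = 7 + 4 = 11)
D(q) = -4/q (D(q) = 1/q - 5/q = -4/q)
c = 35/3 (c = 11*(-4/(-3)) - 3 = 11*(-4*(-⅓)) - 3 = 11*(4/3) - 3 = 44/3 - 3 = 35/3 ≈ 11.667)
c*(-12 + 4)² = 35*(-12 + 4)²/3 = (35/3)*(-8)² = (35/3)*64 = 2240/3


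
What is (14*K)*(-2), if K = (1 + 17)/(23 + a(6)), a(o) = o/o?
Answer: -21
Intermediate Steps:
a(o) = 1
K = 3/4 (K = (1 + 17)/(23 + 1) = 18/24 = 18*(1/24) = 3/4 ≈ 0.75000)
(14*K)*(-2) = (14*(3/4))*(-2) = (21/2)*(-2) = -21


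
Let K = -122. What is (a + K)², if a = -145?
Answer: 71289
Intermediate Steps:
(a + K)² = (-145 - 122)² = (-267)² = 71289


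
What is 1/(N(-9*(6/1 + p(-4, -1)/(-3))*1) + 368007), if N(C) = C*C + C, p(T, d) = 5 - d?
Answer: 1/369267 ≈ 2.7081e-6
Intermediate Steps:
N(C) = C + C**2 (N(C) = C**2 + C = C + C**2)
1/(N(-9*(6/1 + p(-4, -1)/(-3))*1) + 368007) = 1/((-9*(6/1 + (5 - 1*(-1))/(-3))*1)*(1 - 9*(6/1 + (5 - 1*(-1))/(-3))*1) + 368007) = 1/((-9*(6*1 + (5 + 1)*(-1/3))*1)*(1 - 9*(6*1 + (5 + 1)*(-1/3))*1) + 368007) = 1/((-9*(6 + 6*(-1/3))*1)*(1 - 9*(6 + 6*(-1/3))*1) + 368007) = 1/((-9*(6 - 2)*1)*(1 - 9*(6 - 2)*1) + 368007) = 1/((-9*4*1)*(1 - 9*4*1) + 368007) = 1/((-36*1)*(1 - 36*1) + 368007) = 1/(-36*(1 - 36) + 368007) = 1/(-36*(-35) + 368007) = 1/(1260 + 368007) = 1/369267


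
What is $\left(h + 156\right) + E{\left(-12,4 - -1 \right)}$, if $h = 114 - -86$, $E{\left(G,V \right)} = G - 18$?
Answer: $326$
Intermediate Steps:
$E{\left(G,V \right)} = -18 + G$
$h = 200$ ($h = 114 + 86 = 200$)
$\left(h + 156\right) + E{\left(-12,4 - -1 \right)} = \left(200 + 156\right) - 30 = 356 - 30 = 326$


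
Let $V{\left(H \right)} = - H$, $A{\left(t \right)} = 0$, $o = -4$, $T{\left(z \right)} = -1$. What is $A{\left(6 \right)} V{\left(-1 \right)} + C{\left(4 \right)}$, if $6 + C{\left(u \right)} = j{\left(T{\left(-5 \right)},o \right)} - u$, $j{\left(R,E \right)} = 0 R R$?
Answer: $-10$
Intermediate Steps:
$j{\left(R,E \right)} = 0$ ($j{\left(R,E \right)} = 0 R = 0$)
$C{\left(u \right)} = -6 - u$ ($C{\left(u \right)} = -6 + \left(0 - u\right) = -6 - u$)
$A{\left(6 \right)} V{\left(-1 \right)} + C{\left(4 \right)} = 0 \left(\left(-1\right) \left(-1\right)\right) - 10 = 0 \cdot 1 - 10 = 0 - 10 = -10$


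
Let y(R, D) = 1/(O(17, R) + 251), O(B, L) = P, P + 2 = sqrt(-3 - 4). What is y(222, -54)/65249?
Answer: 249/4045959992 - I*sqrt(7)/4045959992 ≈ 6.1543e-8 - 6.5392e-10*I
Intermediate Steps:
P = -2 + I*sqrt(7) (P = -2 + sqrt(-3 - 4) = -2 + sqrt(-7) = -2 + I*sqrt(7) ≈ -2.0 + 2.6458*I)
O(B, L) = -2 + I*sqrt(7)
y(R, D) = 1/(249 + I*sqrt(7)) (y(R, D) = 1/((-2 + I*sqrt(7)) + 251) = 1/(249 + I*sqrt(7)))
y(222, -54)/65249 = (249/62008 - I*sqrt(7)/62008)/65249 = (249/62008 - I*sqrt(7)/62008)*(1/65249) = 249/4045959992 - I*sqrt(7)/4045959992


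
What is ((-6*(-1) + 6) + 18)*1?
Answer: 30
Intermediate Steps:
((-6*(-1) + 6) + 18)*1 = ((6 + 6) + 18)*1 = (12 + 18)*1 = 30*1 = 30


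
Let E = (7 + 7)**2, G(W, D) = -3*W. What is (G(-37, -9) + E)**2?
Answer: 94249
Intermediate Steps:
E = 196 (E = 14**2 = 196)
(G(-37, -9) + E)**2 = (-3*(-37) + 196)**2 = (111 + 196)**2 = 307**2 = 94249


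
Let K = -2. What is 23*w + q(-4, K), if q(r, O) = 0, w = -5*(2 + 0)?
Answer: -230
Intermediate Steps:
w = -10 (w = -5*2 = -10)
23*w + q(-4, K) = 23*(-10) + 0 = -230 + 0 = -230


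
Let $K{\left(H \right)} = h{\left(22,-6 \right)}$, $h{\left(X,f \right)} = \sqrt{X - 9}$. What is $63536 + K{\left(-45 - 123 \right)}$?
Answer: $63536 + \sqrt{13} \approx 63540.0$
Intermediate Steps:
$h{\left(X,f \right)} = \sqrt{-9 + X}$
$K{\left(H \right)} = \sqrt{13}$ ($K{\left(H \right)} = \sqrt{-9 + 22} = \sqrt{13}$)
$63536 + K{\left(-45 - 123 \right)} = 63536 + \sqrt{13}$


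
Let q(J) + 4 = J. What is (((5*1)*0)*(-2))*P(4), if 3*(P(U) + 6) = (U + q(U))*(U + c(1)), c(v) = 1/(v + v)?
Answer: 0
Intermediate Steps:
q(J) = -4 + J
c(v) = 1/(2*v)
P(U) = -6 + (1/2 + U)*(-4 + 2*U)/3 (P(U) = -6 + ((U + (-4 + U))*(U + (1/2)/1))/3 = -6 + ((-4 + 2*U)*(U + (1/2)*1))/3 = -6 + ((-4 + 2*U)*(U + 1/2))/3 = -6 + ((-4 + 2*U)*(1/2 + U))/3 = -6 + ((1/2 + U)*(-4 + 2*U))/3 = -6 + (1/2 + U)*(-4 + 2*U)/3)
(((5*1)*0)*(-2))*P(4) = (((5*1)*0)*(-2))*(-20/3 - 1*4 + (2/3)*4**2) = ((5*0)*(-2))*(-20/3 - 4 + (2/3)*16) = (0*(-2))*(-20/3 - 4 + 32/3) = 0*0 = 0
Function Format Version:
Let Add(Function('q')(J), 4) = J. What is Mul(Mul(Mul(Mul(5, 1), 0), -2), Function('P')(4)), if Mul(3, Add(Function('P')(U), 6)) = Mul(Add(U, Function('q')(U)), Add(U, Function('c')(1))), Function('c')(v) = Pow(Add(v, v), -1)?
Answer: 0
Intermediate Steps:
Function('q')(J) = Add(-4, J)
Function('c')(v) = Mul(Rational(1, 2), Pow(v, -1)) (Function('c')(v) = Pow(Mul(2, v), -1) = Mul(Rational(1, 2), Pow(v, -1)))
Function('P')(U) = Add(-6, Mul(Rational(1, 3), Add(Rational(1, 2), U), Add(-4, Mul(2, U)))) (Function('P')(U) = Add(-6, Mul(Rational(1, 3), Mul(Add(U, Add(-4, U)), Add(U, Mul(Rational(1, 2), Pow(1, -1)))))) = Add(-6, Mul(Rational(1, 3), Mul(Add(-4, Mul(2, U)), Add(U, Mul(Rational(1, 2), 1))))) = Add(-6, Mul(Rational(1, 3), Mul(Add(-4, Mul(2, U)), Add(U, Rational(1, 2))))) = Add(-6, Mul(Rational(1, 3), Mul(Add(-4, Mul(2, U)), Add(Rational(1, 2), U)))) = Add(-6, Mul(Rational(1, 3), Mul(Add(Rational(1, 2), U), Add(-4, Mul(2, U))))) = Add(-6, Mul(Rational(1, 3), Add(Rational(1, 2), U), Add(-4, Mul(2, U)))))
Mul(Mul(Mul(Mul(5, 1), 0), -2), Function('P')(4)) = Mul(Mul(Mul(Mul(5, 1), 0), -2), Add(Rational(-20, 3), Mul(-1, 4), Mul(Rational(2, 3), Pow(4, 2)))) = Mul(Mul(Mul(5, 0), -2), Add(Rational(-20, 3), -4, Mul(Rational(2, 3), 16))) = Mul(Mul(0, -2), Add(Rational(-20, 3), -4, Rational(32, 3))) = Mul(0, 0) = 0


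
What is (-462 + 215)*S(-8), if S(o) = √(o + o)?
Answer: -988*I ≈ -988.0*I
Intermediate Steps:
S(o) = √2*√o (S(o) = √(2*o) = √2*√o)
(-462 + 215)*S(-8) = (-462 + 215)*(√2*√(-8)) = -247*√2*2*I*√2 = -988*I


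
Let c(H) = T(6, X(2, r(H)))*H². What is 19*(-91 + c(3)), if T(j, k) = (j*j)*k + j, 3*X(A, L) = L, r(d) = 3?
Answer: 5453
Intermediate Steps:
X(A, L) = L/3
T(j, k) = j + k*j² (T(j, k) = j²*k + j = k*j² + j = j + k*j²)
c(H) = 42*H² (c(H) = (6*(1 + 6*((⅓)*3)))*H² = (6*(1 + 6*1))*H² = (6*(1 + 6))*H² = (6*7)*H² = 42*H²)
19*(-91 + c(3)) = 19*(-91 + 42*3²) = 19*(-91 + 42*9) = 19*(-91 + 378) = 19*287 = 5453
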